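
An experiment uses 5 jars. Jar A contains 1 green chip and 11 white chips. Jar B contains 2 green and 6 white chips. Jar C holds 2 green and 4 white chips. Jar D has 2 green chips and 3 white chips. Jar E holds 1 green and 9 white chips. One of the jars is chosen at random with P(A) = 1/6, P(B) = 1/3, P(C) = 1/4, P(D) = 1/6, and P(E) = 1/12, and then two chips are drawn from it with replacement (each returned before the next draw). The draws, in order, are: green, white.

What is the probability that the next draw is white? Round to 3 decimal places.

0.709

Compute the likelihood of the observed sequence for each case: P(data | jar A) = (1/12)(11/12) = 0.076389; P(data | jar B) = (2/8)(6/8) = 0.1875; P(data | jar C) = (2/6)(4/6) = 0.22222; P(data | jar D) = (2/5)(3/5) = 0.24; P(data | jar E) = (1/10)(9/10) = 0.09.
Weighting by the prior gives 1/6 · 0.076389 = 0.012731, 1/3 · 0.1875 = 0.0625, 1/4 · 0.22222 = 0.055556, 1/6 · 0.24 = 0.04, 1/12 · 0.09 = 0.0075; these sum to 0.17829.
The posterior is then P(jar A | data) = 0.07141, P(jar B | data) = 0.35056, P(jar C | data) = 0.31161, P(jar D | data) = 0.22436, P(jar E | data) = 0.042067.
The predictive probability is P(white next | data) = (11/12)(0.07141) + (3/4)(0.35056) + (2/3)(0.31161) + (3/5)(0.22436) + (9/10)(0.042067) = 0.70859.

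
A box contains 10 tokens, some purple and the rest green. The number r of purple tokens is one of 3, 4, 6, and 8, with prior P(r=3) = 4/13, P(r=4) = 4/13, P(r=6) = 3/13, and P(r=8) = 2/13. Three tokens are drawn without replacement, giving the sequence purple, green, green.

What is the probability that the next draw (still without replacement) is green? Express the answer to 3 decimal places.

Compute the likelihood of the observed sequence for each case: P(data | r = 3) = (3/10)(7/9)(6/8) = 7/40; P(data | r = 4) = (4/10)(6/9)(5/8) = 1/6; P(data | r = 6) = (6/10)(4/9)(3/8) = 1/10; P(data | r = 8) = (8/10)(2/9)(1/8) = 1/45.
The prior-weighted likelihoods are 4/13 · 7/40 = 7/130, 4/13 · 1/6 = 2/39, 3/13 · 1/10 = 3/130, 2/13 · 1/45 = 2/585; with total 77/585.
Normalising, the posterior is P(r = 3 | data) = 9/22, P(r = 4 | data) = 30/77, P(r = 6 | data) = 27/154, P(r = 8 | data) = 2/77.
The predictive probability is P(green next | data) = (5/7)(9/22) + (4/7)(30/77) + (2/7)(27/154) + (0)(2/77) = 87/154.

0.565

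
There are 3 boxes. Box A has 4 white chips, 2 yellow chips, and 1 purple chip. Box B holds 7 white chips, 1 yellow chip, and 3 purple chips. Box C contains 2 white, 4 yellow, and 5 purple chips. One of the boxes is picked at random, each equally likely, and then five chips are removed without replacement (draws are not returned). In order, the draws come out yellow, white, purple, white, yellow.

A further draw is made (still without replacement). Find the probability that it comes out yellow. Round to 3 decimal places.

0.062

The likelihood of the observed sequence under each hypothesis: P(data | box A) = (2/7)(4/6)(1/5)(3/4)(1/3) = 0.0095238; P(data | box B) = (1/11)(7/10)(3/9)(6/8)(0/7) = 0; P(data | box C) = (4/11)(2/10)(5/9)(1/8)(3/7) = 0.0021645.
Multiplying each by its prior: 1/3 · 0.0095238 = 0.0031746, 1/3 · 0 = 0, 1/3 · 0.0021645 = 0.0007215; summing to 0.0038961.
Normalising, the posterior is P(box A | data) = 0.81481, P(box B | data) = 0, P(box C | data) = 0.18519.
Averaging over the posterior, P(yellow next | data) = (0)(0.81481) + (1/3)(0.18519) = 0.061728.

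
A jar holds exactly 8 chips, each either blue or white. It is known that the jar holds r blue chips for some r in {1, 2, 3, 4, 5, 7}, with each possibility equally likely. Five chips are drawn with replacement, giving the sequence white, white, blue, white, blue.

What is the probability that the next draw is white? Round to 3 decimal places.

For each hypothesis, P(data | H) works out to: P(data | r = 1) = (7/8)(7/8)(1/8)(7/8)(1/8) = 0.010468; P(data | r = 2) = (6/8)(6/8)(2/8)(6/8)(2/8) = 0.026367; P(data | r = 3) = (5/8)(5/8)(3/8)(5/8)(3/8) = 0.034332; P(data | r = 4) = (4/8)(4/8)(4/8)(4/8)(4/8) = 0.03125; P(data | r = 5) = (3/8)(3/8)(5/8)(3/8)(5/8) = 0.020599; P(data | r = 7) = (1/8)(1/8)(7/8)(1/8)(7/8) = 0.0014954.
Weighting by the prior gives 1/6 · 0.010468 = 0.0017446, 1/6 · 0.026367 = 0.0043945, 1/6 · 0.034332 = 0.005722, 1/6 · 0.03125 = 0.0052083, 1/6 · 0.020599 = 0.0034332, 1/6 · 0.0014954 = 0.00024923; with total 0.020752.
Dividing through by the total gives posterior P(r = 1 | data) = 0.084069, P(r = 2 | data) = 0.21176, P(r = 3 | data) = 0.27574, P(r = 4 | data) = 0.25098, P(r = 5 | data) = 0.16544, P(r = 7 | data) = 0.01201.
So P(white next | data) = Σ P(white next | H) P(H | data) = (7/8)(0.084069) + (3/4)(0.21176) + (5/8)(0.27574) + (1/2)(0.25098) + (3/8)(0.16544) + (1/8)(0.01201) = 0.59375.

0.594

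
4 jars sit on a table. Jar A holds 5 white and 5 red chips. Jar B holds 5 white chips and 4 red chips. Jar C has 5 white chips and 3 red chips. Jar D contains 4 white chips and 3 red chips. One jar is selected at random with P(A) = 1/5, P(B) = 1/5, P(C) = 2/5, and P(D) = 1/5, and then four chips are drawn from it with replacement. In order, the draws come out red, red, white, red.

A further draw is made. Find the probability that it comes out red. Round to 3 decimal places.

0.436

For each hypothesis, P(data | H) works out to: P(data | jar A) = (5/10)(5/10)(5/10)(5/10) = 0.0625; P(data | jar B) = (4/9)(4/9)(5/9)(4/9) = 0.048773; P(data | jar C) = (3/8)(3/8)(5/8)(3/8) = 0.032959; P(data | jar D) = (3/7)(3/7)(4/7)(3/7) = 0.044981.
Multiplying each by its prior: 1/5 · 0.0625 = 0.0125, 1/5 · 0.048773 = 0.0097546, 2/5 · 0.032959 = 0.013184, 1/5 · 0.044981 = 0.0089963; these sum to 0.044434.
The posterior is then P(jar A | data) = 0.28131, P(jar B | data) = 0.21953, P(jar C | data) = 0.2967, P(jar D | data) = 0.20246.
So P(red next | data) = Σ P(red next | H) P(H | data) = (1/2)(0.28131) + (4/9)(0.21953) + (3/8)(0.2967) + (3/7)(0.20246) = 0.43626.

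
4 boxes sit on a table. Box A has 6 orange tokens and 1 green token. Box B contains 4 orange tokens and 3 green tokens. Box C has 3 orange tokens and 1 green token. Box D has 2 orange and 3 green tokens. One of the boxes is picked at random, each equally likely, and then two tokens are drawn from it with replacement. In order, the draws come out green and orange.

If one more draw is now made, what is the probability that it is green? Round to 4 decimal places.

0.3942

The likelihood of the observed sequence under each hypothesis: P(data | box A) = (1/7)(6/7) = 0.12245; P(data | box B) = (3/7)(4/7) = 0.2449; P(data | box C) = (1/4)(3/4) = 0.1875; P(data | box D) = (3/5)(2/5) = 0.24.
The prior-weighted likelihoods are 1/4 · 0.12245 = 0.030612, 1/4 · 0.2449 = 0.061224, 1/4 · 0.1875 = 0.046875, 1/4 · 0.24 = 0.06; summing to 0.19871.
Dividing through by the total gives posterior P(box A | data) = 0.15405, P(box B | data) = 0.30811, P(box C | data) = 0.23589, P(box D | data) = 0.30194.
Averaging over the posterior, P(green next | data) = (1/7)(0.15405) + (3/7)(0.30811) + (1/4)(0.23589) + (3/5)(0.30194) = 0.39419.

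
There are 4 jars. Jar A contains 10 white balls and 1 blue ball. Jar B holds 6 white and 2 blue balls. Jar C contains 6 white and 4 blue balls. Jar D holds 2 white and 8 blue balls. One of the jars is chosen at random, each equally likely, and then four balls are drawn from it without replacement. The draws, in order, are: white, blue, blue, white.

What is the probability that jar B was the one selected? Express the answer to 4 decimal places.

0.2761

Compute the likelihood of the observed sequence for each case: P(data | jar A) = (10/11)(1/10)(0/9) = 0; P(data | jar B) = (6/8)(2/7)(1/6)(5/5) = 0.035714; P(data | jar C) = (6/10)(4/9)(3/8)(5/7) = 0.071429; P(data | jar D) = (2/10)(8/9)(7/8)(1/7) = 0.022222.
The prior-weighted likelihoods are 1/4 · 0 = 0, 1/4 · 0.035714 = 0.0089286, 1/4 · 0.071429 = 0.017857, 1/4 · 0.022222 = 0.0055556; with total 0.032341.
Therefore the posterior P(jar B | data) = (0.0089286) / (0.032341) = 0.27607.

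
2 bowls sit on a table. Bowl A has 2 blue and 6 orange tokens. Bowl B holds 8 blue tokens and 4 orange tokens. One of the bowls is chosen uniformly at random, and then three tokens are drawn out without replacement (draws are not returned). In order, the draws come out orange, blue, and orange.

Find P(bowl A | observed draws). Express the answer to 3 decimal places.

0.711

For each hypothesis, P(data | H) works out to: P(data | bowl A) = (6/8)(2/7)(5/6) = 0.17857; P(data | bowl B) = (4/12)(8/11)(3/10) = 0.072727.
The prior-weighted likelihoods are 1/2 · 0.17857 = 0.089286, 1/2 · 0.072727 = 0.036364; with total 0.12565.
By Bayes' rule, P(bowl A | data) = (0.089286) / (0.12565) = 0.71059.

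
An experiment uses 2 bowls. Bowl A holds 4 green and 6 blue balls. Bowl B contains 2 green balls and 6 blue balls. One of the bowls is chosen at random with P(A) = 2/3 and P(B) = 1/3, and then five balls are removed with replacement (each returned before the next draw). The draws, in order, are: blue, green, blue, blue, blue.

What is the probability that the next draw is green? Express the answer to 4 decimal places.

0.3351

For each hypothesis, P(data | H) works out to: P(data | bowl A) = (6/10)(4/10)(6/10)(6/10)(6/10) = 0.05184; P(data | bowl B) = (6/8)(2/8)(6/8)(6/8)(6/8) = 0.079102.
The prior-weighted likelihoods are 2/3 · 0.05184 = 0.03456, 1/3 · 0.079102 = 0.026367; summing to 0.060927.
Normalising, the posterior is P(bowl A | data) = 0.56723, P(bowl B | data) = 0.43277.
The predictive probability is P(green next | data) = (2/5)(0.56723) + (1/4)(0.43277) = 0.33509.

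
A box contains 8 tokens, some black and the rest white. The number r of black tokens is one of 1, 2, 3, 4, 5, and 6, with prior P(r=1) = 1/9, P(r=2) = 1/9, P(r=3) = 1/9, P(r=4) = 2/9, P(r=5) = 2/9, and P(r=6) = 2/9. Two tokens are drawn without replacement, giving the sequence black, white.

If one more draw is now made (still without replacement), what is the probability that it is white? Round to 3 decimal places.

The likelihood of the observed sequence under each hypothesis: P(data | r = 1) = (1/8)(7/7) = 1/8; P(data | r = 2) = (2/8)(6/7) = 3/14; P(data | r = 3) = (3/8)(5/7) = 15/56; P(data | r = 4) = (4/8)(4/7) = 2/7; P(data | r = 5) = (5/8)(3/7) = 15/56; P(data | r = 6) = (6/8)(2/7) = 3/14.
The prior-weighted likelihoods are 1/9 · 1/8 = 1/72, 1/9 · 3/14 = 1/42, 1/9 · 15/56 = 5/168, 2/9 · 2/7 = 4/63, 2/9 · 15/56 = 5/84, 2/9 · 3/14 = 1/21; summing to 5/21.
The posterior is then P(r = 1 | data) = 7/120, P(r = 2 | data) = 1/10, P(r = 3 | data) = 1/8, P(r = 4 | data) = 4/15, P(r = 5 | data) = 1/4, P(r = 6 | data) = 1/5.
Averaging over the posterior, P(white next | data) = (1)(7/120) + (5/6)(1/10) + (2/3)(1/8) + (1/2)(4/15) + (1/3)(1/4) + (1/6)(1/5) = 19/40.

0.475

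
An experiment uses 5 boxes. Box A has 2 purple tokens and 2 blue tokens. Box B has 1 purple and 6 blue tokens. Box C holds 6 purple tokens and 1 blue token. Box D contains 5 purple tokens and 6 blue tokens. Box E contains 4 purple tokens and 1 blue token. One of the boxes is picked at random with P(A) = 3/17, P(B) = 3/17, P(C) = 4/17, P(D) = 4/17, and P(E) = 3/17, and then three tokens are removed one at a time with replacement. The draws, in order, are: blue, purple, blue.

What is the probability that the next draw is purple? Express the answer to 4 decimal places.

Under each hypothesis, the probability of the observed sequence is: P(data | box A) = (2/4)(2/4)(2/4) = 0.125; P(data | box B) = (6/7)(1/7)(6/7) = 0.10496; P(data | box C) = (1/7)(6/7)(1/7) = 0.017493; P(data | box D) = (6/11)(5/11)(6/11) = 0.13524; P(data | box E) = (1/5)(4/5)(1/5) = 0.032.
Multiplying each by its prior: 3/17 · 0.125 = 0.022059, 3/17 · 0.10496 = 0.018522, 4/17 · 0.017493 = 0.0041159, 4/17 · 0.13524 = 0.03182, 3/17 · 0.032 = 0.0056471; with total 0.082164.
Dividing through by the total gives posterior P(box A | data) = 0.26847, P(box B | data) = 0.22542, P(box C | data) = 0.050094, P(box D | data) = 0.38728, P(box E | data) = 0.068729.
The predictive probability is P(purple next | data) = (1/2)(0.26847) + (1/7)(0.22542) + (6/7)(0.050094) + (5/11)(0.38728) + (4/5)(0.068729) = 0.4404.

0.4404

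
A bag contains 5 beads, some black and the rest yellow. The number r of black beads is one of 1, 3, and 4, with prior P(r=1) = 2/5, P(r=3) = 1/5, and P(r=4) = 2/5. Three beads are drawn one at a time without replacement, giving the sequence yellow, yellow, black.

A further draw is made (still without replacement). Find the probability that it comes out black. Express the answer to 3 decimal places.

0.200

Compute the likelihood of the observed sequence for each case: P(data | r = 1) = (4/5)(3/4)(1/3) = 1/5; P(data | r = 3) = (2/5)(1/4)(3/3) = 1/10; P(data | r = 4) = (1/5)(0/4) = 0.
Weighting by the prior gives 2/5 · 1/5 = 2/25, 1/5 · 1/10 = 1/50, 2/5 · 0 = 0; summing to 1/10.
Normalising, the posterior is P(r = 1 | data) = 4/5, P(r = 3 | data) = 1/5, P(r = 4 | data) = 0.
The predictive probability is P(black next | data) = (0)(4/5) + (1)(1/5) = 1/5.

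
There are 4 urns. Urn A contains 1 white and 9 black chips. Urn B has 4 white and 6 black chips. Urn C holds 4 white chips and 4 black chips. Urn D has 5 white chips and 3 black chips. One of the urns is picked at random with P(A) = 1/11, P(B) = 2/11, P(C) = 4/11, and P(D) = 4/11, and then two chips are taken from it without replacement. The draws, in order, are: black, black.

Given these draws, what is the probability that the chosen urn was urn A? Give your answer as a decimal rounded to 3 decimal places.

Compute the likelihood of the observed sequence for each case: P(data | urn A) = (9/10)(8/9) = 0.8; P(data | urn B) = (6/10)(5/9) = 0.33333; P(data | urn C) = (4/8)(3/7) = 0.21429; P(data | urn D) = (3/8)(2/7) = 0.10714.
Weighting by the prior gives 1/11 · 0.8 = 0.072727, 2/11 · 0.33333 = 0.060606, 4/11 · 0.21429 = 0.077922, 4/11 · 0.10714 = 0.038961; with total 0.25022.
So P(urn A | data) = (0.072727) / (0.25022) = 0.29066.

0.291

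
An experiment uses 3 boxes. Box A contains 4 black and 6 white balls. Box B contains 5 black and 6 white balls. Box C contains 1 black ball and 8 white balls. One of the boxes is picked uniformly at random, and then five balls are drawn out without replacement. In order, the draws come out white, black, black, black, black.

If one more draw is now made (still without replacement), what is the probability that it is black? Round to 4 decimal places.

Compute the likelihood of the observed sequence for each case: P(data | box A) = (6/10)(4/9)(3/8)(2/7)(1/6) = 0.0047619; P(data | box B) = (6/11)(5/10)(4/9)(3/8)(2/7) = 0.012987; P(data | box C) = (8/9)(1/8)(0/7) = 0.
The prior-weighted likelihoods are 1/3 · 0.0047619 = 0.0015873, 1/3 · 0.012987 = 0.004329, 1/3 · 0 = 0; these sum to 0.0059163.
Normalising, the posterior is P(box A | data) = 0.26829, P(box B | data) = 0.73171, P(box C | data) = 0.
The predictive probability is P(black next | data) = (0)(0.26829) + (1/6)(0.73171) = 0.12195.

0.1220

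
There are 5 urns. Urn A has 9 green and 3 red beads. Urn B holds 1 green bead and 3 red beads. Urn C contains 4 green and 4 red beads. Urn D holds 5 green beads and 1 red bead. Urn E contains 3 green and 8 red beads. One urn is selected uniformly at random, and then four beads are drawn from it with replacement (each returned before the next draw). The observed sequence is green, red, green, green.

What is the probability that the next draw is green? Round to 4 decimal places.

For each hypothesis, P(data | H) works out to: P(data | urn A) = (9/12)(3/12)(9/12)(9/12) = 0.10547; P(data | urn B) = (1/4)(3/4)(1/4)(1/4) = 0.011719; P(data | urn C) = (4/8)(4/8)(4/8)(4/8) = 0.0625; P(data | urn D) = (5/6)(1/6)(5/6)(5/6) = 0.096451; P(data | urn E) = (3/11)(8/11)(3/11)(3/11) = 0.014753.
Multiplying each by its prior: 1/5 · 0.10547 = 0.021094, 1/5 · 0.011719 = 0.0023437, 1/5 · 0.0625 = 0.0125, 1/5 · 0.096451 = 0.01929, 1/5 · 0.014753 = 0.0029506; with total 0.058178.
Normalising, the posterior is P(urn A | data) = 0.36257, P(urn B | data) = 0.040286, P(urn C | data) = 0.21486, P(urn D | data) = 0.33157, P(urn E | data) = 0.050717.
Averaging over the posterior, P(green next | data) = (3/4)(0.36257) + (1/4)(0.040286) + (1/2)(0.21486) + (5/6)(0.33157) + (3/11)(0.050717) = 0.67957.

0.6796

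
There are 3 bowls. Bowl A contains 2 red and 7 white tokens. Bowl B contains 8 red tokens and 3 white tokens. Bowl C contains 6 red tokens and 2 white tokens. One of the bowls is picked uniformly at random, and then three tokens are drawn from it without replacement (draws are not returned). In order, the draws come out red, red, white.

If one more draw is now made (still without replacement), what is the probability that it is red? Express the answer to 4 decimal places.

0.7183

Compute the likelihood of the observed sequence for each case: P(data | bowl A) = (2/9)(1/8)(7/7) = 0.027778; P(data | bowl B) = (8/11)(7/10)(3/9) = 0.1697; P(data | bowl C) = (6/8)(5/7)(2/6) = 0.17857.
Weighting by the prior gives 1/3 · 0.027778 = 0.0092593, 1/3 · 0.1697 = 0.056566, 1/3 · 0.17857 = 0.059524; with total 0.12535.
Dividing through by the total gives posterior P(bowl A | data) = 0.073868, P(bowl B | data) = 0.45127, P(bowl C | data) = 0.47487.
So P(red next | data) = Σ P(red next | H) P(H | data) = (0)(0.073868) + (3/4)(0.45127) + (4/5)(0.47487) = 0.71834.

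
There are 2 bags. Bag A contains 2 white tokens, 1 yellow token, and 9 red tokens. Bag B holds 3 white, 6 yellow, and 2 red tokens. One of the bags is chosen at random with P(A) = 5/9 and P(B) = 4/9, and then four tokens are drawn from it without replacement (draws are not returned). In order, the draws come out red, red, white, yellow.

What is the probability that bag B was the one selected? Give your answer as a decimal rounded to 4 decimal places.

Under each hypothesis, the probability of the observed sequence is: P(data | bag A) = (9/12)(8/11)(2/10)(1/9) = 0.012121; P(data | bag B) = (2/11)(1/10)(3/9)(6/8) = 0.0045455.
Weighting by the prior gives 5/9 · 0.012121 = 0.006734, 4/9 · 0.0045455 = 0.0020202; these sum to 0.0087542.
Hence P(bag B | data) = (0.0020202) / (0.0087542) = 0.23077.

0.2308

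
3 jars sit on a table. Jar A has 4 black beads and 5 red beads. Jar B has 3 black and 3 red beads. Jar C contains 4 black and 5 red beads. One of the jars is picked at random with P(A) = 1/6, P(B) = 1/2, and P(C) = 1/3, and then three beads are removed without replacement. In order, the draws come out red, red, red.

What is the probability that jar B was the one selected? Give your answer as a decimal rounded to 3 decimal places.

0.296

Under each hypothesis, the probability of the observed sequence is: P(data | jar A) = (5/9)(4/8)(3/7) = 5/42; P(data | jar B) = (3/6)(2/5)(1/4) = 1/20; P(data | jar C) = (5/9)(4/8)(3/7) = 5/42.
Weighting by the prior gives 1/6 · 5/42 = 5/252, 1/2 · 1/20 = 1/40, 1/3 · 5/42 = 5/126; these sum to 71/840.
Therefore the posterior P(jar B | data) = (1/40) / (71/840) = 21/71.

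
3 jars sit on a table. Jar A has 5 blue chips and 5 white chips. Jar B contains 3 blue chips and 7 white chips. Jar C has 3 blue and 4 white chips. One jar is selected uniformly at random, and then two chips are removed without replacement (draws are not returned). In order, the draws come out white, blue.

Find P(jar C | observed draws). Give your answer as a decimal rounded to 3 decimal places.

0.359

For each hypothesis, P(data | H) works out to: P(data | jar A) = (5/10)(5/9) = 5/18; P(data | jar B) = (7/10)(3/9) = 7/30; P(data | jar C) = (4/7)(3/6) = 2/7.
Multiplying each by its prior: 1/3 · 5/18 = 5/54, 1/3 · 7/30 = 7/90, 1/3 · 2/7 = 2/21; with total 251/945.
By Bayes' rule, P(jar C | data) = (2/21) / (251/945) = 90/251.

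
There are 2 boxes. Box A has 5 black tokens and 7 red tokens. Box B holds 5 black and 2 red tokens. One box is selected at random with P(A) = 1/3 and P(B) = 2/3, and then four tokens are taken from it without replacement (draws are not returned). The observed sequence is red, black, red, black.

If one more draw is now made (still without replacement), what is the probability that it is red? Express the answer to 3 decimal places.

The likelihood of the observed sequence under each hypothesis: P(data | box A) = (7/12)(5/11)(6/10)(4/9) = 0.070707; P(data | box B) = (2/7)(5/6)(1/5)(4/4) = 0.047619.
The prior-weighted likelihoods are 1/3 · 0.070707 = 0.023569, 2/3 · 0.047619 = 0.031746; with total 0.055315.
Dividing through by the total gives posterior P(box A | data) = 0.42609, P(box B | data) = 0.57391.
Averaging over the posterior, P(red next | data) = (5/8)(0.42609) + (0)(0.57391) = 0.2663.

0.266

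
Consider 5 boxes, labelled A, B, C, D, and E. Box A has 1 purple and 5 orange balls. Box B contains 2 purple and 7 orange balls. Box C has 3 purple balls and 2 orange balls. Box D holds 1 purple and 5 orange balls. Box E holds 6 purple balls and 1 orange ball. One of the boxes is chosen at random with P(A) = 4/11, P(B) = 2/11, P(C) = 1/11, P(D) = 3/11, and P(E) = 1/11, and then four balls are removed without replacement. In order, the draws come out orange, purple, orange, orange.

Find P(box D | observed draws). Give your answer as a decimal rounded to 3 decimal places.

0.346

For each hypothesis, P(data | H) works out to: P(data | box A) = (5/6)(1/5)(4/4)(3/3) = 1/6; P(data | box B) = (7/9)(2/8)(6/7)(5/6) = 5/36; P(data | box C) = (2/5)(3/4)(1/3)(0/2) = 0; P(data | box D) = (5/6)(1/5)(4/4)(3/3) = 1/6; P(data | box E) = (1/7)(6/6)(0/5) = 0.
Weighting by the prior gives 4/11 · 1/6 = 2/33, 2/11 · 5/36 = 5/198, 1/11 · 0 = 0, 3/11 · 1/6 = 1/22, 1/11 · 0 = 0; with total 13/99.
Hence P(box D | data) = (1/22) / (13/99) = 9/26.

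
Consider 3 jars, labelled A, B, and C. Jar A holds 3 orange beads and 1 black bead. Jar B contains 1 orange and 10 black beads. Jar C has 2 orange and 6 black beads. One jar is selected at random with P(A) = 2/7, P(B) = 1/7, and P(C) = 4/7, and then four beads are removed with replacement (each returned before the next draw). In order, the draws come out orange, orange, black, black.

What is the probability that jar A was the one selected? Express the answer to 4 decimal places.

0.3229

For each hypothesis, P(data | H) works out to: P(data | jar A) = (3/4)(3/4)(1/4)(1/4) = 0.035156; P(data | jar B) = (1/11)(1/11)(10/11)(10/11) = 0.0068301; P(data | jar C) = (2/8)(2/8)(6/8)(6/8) = 0.035156.
Weighting by the prior gives 2/7 · 0.035156 = 0.010045, 1/7 · 0.0068301 = 0.00097573, 4/7 · 0.035156 = 0.020089; with total 0.03111.
Hence P(jar A | data) = (0.010045) / (0.03111) = 0.32288.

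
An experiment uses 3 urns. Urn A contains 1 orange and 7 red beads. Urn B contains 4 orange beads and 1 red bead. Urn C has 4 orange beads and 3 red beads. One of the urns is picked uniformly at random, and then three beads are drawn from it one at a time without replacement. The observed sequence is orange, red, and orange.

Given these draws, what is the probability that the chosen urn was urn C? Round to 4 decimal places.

0.4615

Under each hypothesis, the probability of the observed sequence is: P(data | urn A) = (1/8)(7/7)(0/6) = 0; P(data | urn B) = (4/5)(1/4)(3/3) = 1/5; P(data | urn C) = (4/7)(3/6)(3/5) = 6/35.
Weighting by the prior gives 1/3 · 0 = 0, 1/3 · 1/5 = 1/15, 1/3 · 6/35 = 2/35; these sum to 13/105.
So P(urn C | data) = (2/35) / (13/105) = 6/13.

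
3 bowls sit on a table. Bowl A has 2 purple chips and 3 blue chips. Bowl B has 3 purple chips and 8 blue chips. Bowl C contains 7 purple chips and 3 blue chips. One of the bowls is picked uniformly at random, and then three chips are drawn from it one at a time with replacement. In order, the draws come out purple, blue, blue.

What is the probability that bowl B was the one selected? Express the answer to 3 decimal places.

0.411

Under each hypothesis, the probability of the observed sequence is: P(data | bowl A) = (2/5)(3/5)(3/5) = 0.144; P(data | bowl B) = (3/11)(8/11)(8/11) = 0.14425; P(data | bowl C) = (7/10)(3/10)(3/10) = 0.063.
The prior-weighted likelihoods are 1/3 · 0.144 = 0.048, 1/3 · 0.14425 = 0.048084, 1/3 · 0.063 = 0.021; with total 0.11708.
So P(bowl B | data) = (0.048084) / (0.11708) = 0.41068.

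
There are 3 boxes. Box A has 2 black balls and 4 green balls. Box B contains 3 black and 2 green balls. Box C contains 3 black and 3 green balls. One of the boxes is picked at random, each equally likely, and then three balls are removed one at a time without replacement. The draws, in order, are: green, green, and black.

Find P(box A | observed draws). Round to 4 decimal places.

For each hypothesis, P(data | H) works out to: P(data | box A) = (4/6)(3/5)(2/4) = 1/5; P(data | box B) = (2/5)(1/4)(3/3) = 1/10; P(data | box C) = (3/6)(2/5)(3/4) = 3/20.
The prior-weighted likelihoods are 1/3 · 1/5 = 1/15, 1/3 · 1/10 = 1/30, 1/3 · 3/20 = 1/20; these sum to 3/20.
By Bayes' rule, P(box A | data) = (1/15) / (3/20) = 4/9.

0.4444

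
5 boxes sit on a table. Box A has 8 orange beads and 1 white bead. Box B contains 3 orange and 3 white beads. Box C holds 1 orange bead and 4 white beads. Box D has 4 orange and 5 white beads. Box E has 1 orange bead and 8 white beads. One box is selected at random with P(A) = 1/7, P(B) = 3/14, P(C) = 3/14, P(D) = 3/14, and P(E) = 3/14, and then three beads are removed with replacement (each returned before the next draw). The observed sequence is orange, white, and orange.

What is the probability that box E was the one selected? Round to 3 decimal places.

Under each hypothesis, the probability of the observed sequence is: P(data | box A) = (8/9)(1/9)(8/9) = 0.087791; P(data | box B) = (3/6)(3/6)(3/6) = 0.125; P(data | box C) = (1/5)(4/5)(1/5) = 0.032; P(data | box D) = (4/9)(5/9)(4/9) = 0.10974; P(data | box E) = (1/9)(8/9)(1/9) = 0.010974.
Weighting by the prior gives 1/7 · 0.087791 = 0.012542, 3/14 · 0.125 = 0.026786, 3/14 · 0.032 = 0.0068571, 3/14 · 0.10974 = 0.023516, 3/14 · 0.010974 = 0.0023516; these sum to 0.072052.
Therefore the posterior P(box E | data) = (0.0023516) / (0.072052) = 0.032637.

0.033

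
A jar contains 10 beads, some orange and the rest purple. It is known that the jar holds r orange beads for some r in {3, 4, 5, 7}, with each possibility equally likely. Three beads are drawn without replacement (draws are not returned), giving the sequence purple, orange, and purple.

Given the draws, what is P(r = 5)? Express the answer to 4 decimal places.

Compute the likelihood of the observed sequence for each case: P(data | r = 3) = (7/10)(3/9)(6/8) = 7/40; P(data | r = 4) = (6/10)(4/9)(5/8) = 1/6; P(data | r = 5) = (5/10)(5/9)(4/8) = 5/36; P(data | r = 7) = (3/10)(7/9)(2/8) = 7/120.
Weighting by the prior gives 1/4 · 7/40 = 7/160, 1/4 · 1/6 = 1/24, 1/4 · 5/36 = 5/144, 1/4 · 7/120 = 7/480; summing to 97/720.
So P(r = 5 | data) = (5/144) / (97/720) = 25/97.

0.2577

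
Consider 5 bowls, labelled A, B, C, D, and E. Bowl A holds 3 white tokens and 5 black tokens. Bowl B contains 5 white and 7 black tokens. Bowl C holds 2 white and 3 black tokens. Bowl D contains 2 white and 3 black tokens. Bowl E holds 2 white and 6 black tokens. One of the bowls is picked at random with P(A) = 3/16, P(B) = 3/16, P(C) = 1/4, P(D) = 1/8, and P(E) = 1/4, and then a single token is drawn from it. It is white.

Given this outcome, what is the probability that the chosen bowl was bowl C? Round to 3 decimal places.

Under each hypothesis, the probability of this draw is: P(data | bowl A) = (3/8) = 3/8; P(data | bowl B) = (5/12) = 5/12; P(data | bowl C) = (2/5) = 2/5; P(data | bowl D) = (2/5) = 2/5; P(data | bowl E) = (2/8) = 1/4.
Weighting by the prior gives 3/16 · 3/8 = 9/128, 3/16 · 5/12 = 5/64, 1/4 · 2/5 = 1/10, 1/8 · 2/5 = 1/20, 1/4 · 1/4 = 1/16; with total 231/640.
By Bayes' rule, P(bowl C | data) = (1/10) / (231/640) = 64/231.

0.277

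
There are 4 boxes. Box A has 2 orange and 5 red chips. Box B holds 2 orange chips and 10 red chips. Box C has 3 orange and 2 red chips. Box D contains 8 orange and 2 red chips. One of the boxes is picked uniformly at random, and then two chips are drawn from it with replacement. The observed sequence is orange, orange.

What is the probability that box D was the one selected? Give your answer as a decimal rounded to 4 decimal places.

For each hypothesis, P(data | H) works out to: P(data | box A) = (2/7)(2/7) = 0.081633; P(data | box B) = (2/12)(2/12) = 0.027778; P(data | box C) = (3/5)(3/5) = 0.36; P(data | box D) = (8/10)(8/10) = 0.64.
Multiplying each by its prior: 1/4 · 0.081633 = 0.020408, 1/4 · 0.027778 = 0.0069444, 1/4 · 0.36 = 0.09, 1/4 · 0.64 = 0.16; these sum to 0.27735.
Hence P(box D | data) = (0.16) / (0.27735) = 0.57688.

0.5769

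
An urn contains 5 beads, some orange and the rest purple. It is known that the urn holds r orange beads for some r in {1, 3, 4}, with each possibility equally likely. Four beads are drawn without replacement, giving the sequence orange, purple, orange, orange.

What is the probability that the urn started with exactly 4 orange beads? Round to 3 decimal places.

0.667

For each hypothesis, P(data | H) works out to: P(data | r = 1) = (1/5)(4/4)(0/3) = 0; P(data | r = 3) = (3/5)(2/4)(2/3)(1/2) = 1/10; P(data | r = 4) = (4/5)(1/4)(3/3)(2/2) = 1/5.
Weighting by the prior gives 1/3 · 0 = 0, 1/3 · 1/10 = 1/30, 1/3 · 1/5 = 1/15; these sum to 1/10.
Hence P(r = 4 | data) = (1/15) / (1/10) = 2/3.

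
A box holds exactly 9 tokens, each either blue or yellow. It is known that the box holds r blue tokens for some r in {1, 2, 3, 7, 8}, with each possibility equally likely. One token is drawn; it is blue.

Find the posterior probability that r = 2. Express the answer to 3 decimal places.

The likelihood of this draw under each hypothesis: P(data | r = 1) = (1/9) = 1/9; P(data | r = 2) = (2/9) = 2/9; P(data | r = 3) = (3/9) = 1/3; P(data | r = 7) = (7/9) = 7/9; P(data | r = 8) = (8/9) = 8/9.
Multiplying each by its prior: 1/5 · 1/9 = 1/45, 1/5 · 2/9 = 2/45, 1/5 · 1/3 = 1/15, 1/5 · 7/9 = 7/45, 1/5 · 8/9 = 8/45; with total 7/15.
By Bayes' rule, P(r = 2 | data) = (2/45) / (7/15) = 2/21.

0.095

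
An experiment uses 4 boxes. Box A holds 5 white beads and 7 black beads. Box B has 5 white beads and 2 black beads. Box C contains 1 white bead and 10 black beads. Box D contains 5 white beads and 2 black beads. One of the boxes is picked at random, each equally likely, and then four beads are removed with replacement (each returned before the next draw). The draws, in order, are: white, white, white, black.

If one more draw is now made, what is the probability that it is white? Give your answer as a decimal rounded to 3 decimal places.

Under each hypothesis, the probability of the observed sequence is: P(data | box A) = (5/12)(5/12)(5/12)(7/12) = 0.042197; P(data | box B) = (5/7)(5/7)(5/7)(2/7) = 0.10412; P(data | box C) = (1/11)(1/11)(1/11)(10/11) = 0.00068301; P(data | box D) = (5/7)(5/7)(5/7)(2/7) = 0.10412.
Weighting by the prior gives 1/4 · 0.042197 = 0.010549, 1/4 · 0.10412 = 0.026031, 1/4 · 0.00068301 = 0.00017075, 1/4 · 0.10412 = 0.026031; summing to 0.062782.
The posterior is then P(box A | data) = 0.16803, P(box B | data) = 0.41462, P(box C | data) = 0.0027198, P(box D | data) = 0.41462.
The predictive probability is P(white next | data) = (5/12)(0.16803) + (5/7)(0.41462) + (1/11)(0.0027198) + (5/7)(0.41462) = 0.66258.

0.663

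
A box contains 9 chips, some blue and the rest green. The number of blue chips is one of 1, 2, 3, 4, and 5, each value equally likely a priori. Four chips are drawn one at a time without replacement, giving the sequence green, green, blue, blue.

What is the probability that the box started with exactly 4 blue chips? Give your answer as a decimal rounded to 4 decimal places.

0.3226

The likelihood of the observed sequence under each hypothesis: P(data | r = 1) = (8/9)(7/8)(1/7)(0/6) = 0; P(data | r = 2) = (7/9)(6/8)(2/7)(1/6) = 1/36; P(data | r = 3) = (6/9)(5/8)(3/7)(2/6) = 5/84; P(data | r = 4) = (5/9)(4/8)(4/7)(3/6) = 5/63; P(data | r = 5) = (4/9)(3/8)(5/7)(4/6) = 5/63.
Weighting by the prior gives 1/5 · 0 = 0, 1/5 · 1/36 = 1/180, 1/5 · 5/84 = 1/84, 1/5 · 5/63 = 1/63, 1/5 · 5/63 = 1/63; these sum to 31/630.
Hence P(r = 4 | data) = (1/63) / (31/630) = 10/31.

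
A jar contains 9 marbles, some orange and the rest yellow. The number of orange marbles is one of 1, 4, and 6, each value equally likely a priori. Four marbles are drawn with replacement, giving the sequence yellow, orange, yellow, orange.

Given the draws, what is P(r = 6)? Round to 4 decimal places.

0.4112

Compute the likelihood of the observed sequence for each case: P(data | r = 1) = (8/9)(1/9)(8/9)(1/9) = 0.0097546; P(data | r = 4) = (5/9)(4/9)(5/9)(4/9) = 0.060966; P(data | r = 6) = (3/9)(6/9)(3/9)(6/9) = 0.049383.
Multiplying each by its prior: 1/3 · 0.0097546 = 0.0032515, 1/3 · 0.060966 = 0.020322, 1/3 · 0.049383 = 0.016461; these sum to 0.040035.
Hence P(r = 6 | data) = (0.016461) / (0.040035) = 0.41117.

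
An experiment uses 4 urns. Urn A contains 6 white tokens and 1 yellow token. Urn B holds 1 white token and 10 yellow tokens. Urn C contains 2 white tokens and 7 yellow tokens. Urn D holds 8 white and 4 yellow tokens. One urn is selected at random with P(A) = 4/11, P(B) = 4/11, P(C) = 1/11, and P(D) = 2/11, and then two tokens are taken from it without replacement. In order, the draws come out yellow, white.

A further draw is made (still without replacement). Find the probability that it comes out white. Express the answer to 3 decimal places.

0.581

Under each hypothesis, the probability of the observed sequence is: P(data | urn A) = (1/7)(6/6) = 0.14286; P(data | urn B) = (10/11)(1/10) = 0.090909; P(data | urn C) = (7/9)(2/8) = 0.19444; P(data | urn D) = (4/12)(8/11) = 0.24242.
The prior-weighted likelihoods are 4/11 · 0.14286 = 0.051948, 4/11 · 0.090909 = 0.033058, 1/11 · 0.19444 = 0.017677, 2/11 · 0.24242 = 0.044077; these sum to 0.14676.
Normalising, the posterior is P(urn A | data) = 0.35397, P(urn B | data) = 0.22525, P(urn C | data) = 0.12045, P(urn D | data) = 0.30034.
So P(white next | data) = Σ P(white next | H) P(H | data) = (1)(0.35397) + (0)(0.22525) + (1/7)(0.12045) + (7/10)(0.30034) = 0.58141.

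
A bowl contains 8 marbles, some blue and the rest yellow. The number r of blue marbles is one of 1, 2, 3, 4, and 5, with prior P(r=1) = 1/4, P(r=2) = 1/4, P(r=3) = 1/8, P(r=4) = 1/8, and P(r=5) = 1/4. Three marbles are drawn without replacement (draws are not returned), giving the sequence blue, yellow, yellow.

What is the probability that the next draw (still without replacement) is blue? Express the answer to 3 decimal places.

0.335

Under each hypothesis, the probability of the observed sequence is: P(data | r = 1) = (1/8)(7/7)(6/6) = 1/8; P(data | r = 2) = (2/8)(6/7)(5/6) = 5/28; P(data | r = 3) = (3/8)(5/7)(4/6) = 5/28; P(data | r = 4) = (4/8)(4/7)(3/6) = 1/7; P(data | r = 5) = (5/8)(3/7)(2/6) = 5/56.
Weighting by the prior gives 1/4 · 1/8 = 1/32, 1/4 · 5/28 = 5/112, 1/8 · 5/28 = 5/224, 1/8 · 1/7 = 1/56, 1/4 · 5/56 = 5/224; these sum to 31/224.
Dividing through by the total gives posterior P(r = 1 | data) = 7/31, P(r = 2 | data) = 10/31, P(r = 3 | data) = 5/31, P(r = 4 | data) = 4/31, P(r = 5 | data) = 5/31.
Averaging over the posterior, P(blue next | data) = (0)(7/31) + (1/5)(10/31) + (2/5)(5/31) + (3/5)(4/31) + (4/5)(5/31) = 52/155.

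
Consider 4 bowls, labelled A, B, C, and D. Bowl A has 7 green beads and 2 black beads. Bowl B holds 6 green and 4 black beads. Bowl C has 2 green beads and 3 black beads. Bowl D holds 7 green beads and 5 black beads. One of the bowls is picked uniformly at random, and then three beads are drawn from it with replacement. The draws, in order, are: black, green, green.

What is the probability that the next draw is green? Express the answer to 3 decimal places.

The likelihood of the observed sequence under each hypothesis: P(data | bowl A) = (2/9)(7/9)(7/9) = 0.13443; P(data | bowl B) = (4/10)(6/10)(6/10) = 0.144; P(data | bowl C) = (3/5)(2/5)(2/5) = 0.096; P(data | bowl D) = (5/12)(7/12)(7/12) = 0.14178.
Weighting by the prior gives 1/4 · 0.13443 = 0.033608, 1/4 · 0.144 = 0.036, 1/4 · 0.096 = 0.024, 1/4 · 0.14178 = 0.035446; summing to 0.12905.
Dividing through by the total gives posterior P(bowl A | data) = 0.26042, P(bowl B | data) = 0.27895, P(bowl C | data) = 0.18597, P(bowl D | data) = 0.27466.
Averaging over the posterior, P(green next | data) = (7/9)(0.26042) + (3/5)(0.27895) + (2/5)(0.18597) + (7/12)(0.27466) = 0.60452.

0.605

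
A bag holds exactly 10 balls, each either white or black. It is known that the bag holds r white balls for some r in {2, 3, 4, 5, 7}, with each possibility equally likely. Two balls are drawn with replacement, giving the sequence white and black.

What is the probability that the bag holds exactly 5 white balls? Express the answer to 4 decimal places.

Under each hypothesis, the probability of the observed sequence is: P(data | r = 2) = (2/10)(8/10) = 4/25; P(data | r = 3) = (3/10)(7/10) = 21/100; P(data | r = 4) = (4/10)(6/10) = 6/25; P(data | r = 5) = (5/10)(5/10) = 1/4; P(data | r = 7) = (7/10)(3/10) = 21/100.
Multiplying each by its prior: 1/5 · 4/25 = 4/125, 1/5 · 21/100 = 21/500, 1/5 · 6/25 = 6/125, 1/5 · 1/4 = 1/20, 1/5 · 21/100 = 21/500; these sum to 107/500.
Therefore the posterior P(r = 5 | data) = (1/20) / (107/500) = 25/107.

0.2336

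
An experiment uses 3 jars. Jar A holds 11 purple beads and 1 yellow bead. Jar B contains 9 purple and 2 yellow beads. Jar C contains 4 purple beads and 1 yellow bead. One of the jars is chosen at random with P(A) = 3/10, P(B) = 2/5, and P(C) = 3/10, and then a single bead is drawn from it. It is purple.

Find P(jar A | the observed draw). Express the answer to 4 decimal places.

For each hypothesis, P(data | H) works out to: P(data | jar A) = (11/12) = 0.91667; P(data | jar B) = (9/11) = 0.81818; P(data | jar C) = (4/5) = 0.8.
The prior-weighted likelihoods are 3/10 · 0.91667 = 0.275, 2/5 · 0.81818 = 0.32727, 3/10 · 0.8 = 0.24; summing to 0.84227.
Therefore the posterior P(jar A | data) = (0.275) / (0.84227) = 0.3265.

0.3265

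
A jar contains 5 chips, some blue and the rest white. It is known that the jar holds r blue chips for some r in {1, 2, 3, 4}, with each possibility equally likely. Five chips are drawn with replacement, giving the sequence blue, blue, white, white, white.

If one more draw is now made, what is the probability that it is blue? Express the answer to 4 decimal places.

The likelihood of the observed sequence under each hypothesis: P(data | r = 1) = (1/5)(1/5)(4/5)(4/5)(4/5) = 0.02048; P(data | r = 2) = (2/5)(2/5)(3/5)(3/5)(3/5) = 0.03456; P(data | r = 3) = (3/5)(3/5)(2/5)(2/5)(2/5) = 0.02304; P(data | r = 4) = (4/5)(4/5)(1/5)(1/5)(1/5) = 0.00512.
Weighting by the prior gives 1/4 · 0.02048 = 0.00512, 1/4 · 0.03456 = 0.00864, 1/4 · 0.02304 = 0.00576, 1/4 · 0.00512 = 0.00128; summing to 0.0208.
The posterior is then P(r = 1 | data) = 0.24615, P(r = 2 | data) = 0.41538, P(r = 3 | data) = 0.27692, P(r = 4 | data) = 0.061538.
Averaging over the posterior, P(blue next | data) = (1/5)(0.24615) + (2/5)(0.41538) + (3/5)(0.27692) + (4/5)(0.061538) = 0.43077.

0.4308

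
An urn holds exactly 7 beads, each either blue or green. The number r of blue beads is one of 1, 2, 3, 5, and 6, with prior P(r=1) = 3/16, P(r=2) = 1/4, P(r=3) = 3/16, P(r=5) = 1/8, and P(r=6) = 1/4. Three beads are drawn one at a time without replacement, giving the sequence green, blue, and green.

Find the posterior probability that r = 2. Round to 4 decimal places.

0.4233

Compute the likelihood of the observed sequence for each case: P(data | r = 1) = (6/7)(1/6)(5/5) = 1/7; P(data | r = 2) = (5/7)(2/6)(4/5) = 4/21; P(data | r = 3) = (4/7)(3/6)(3/5) = 6/35; P(data | r = 5) = (2/7)(5/6)(1/5) = 1/21; P(data | r = 6) = (1/7)(6/6)(0/5) = 0.
Weighting by the prior gives 3/16 · 1/7 = 3/112, 1/4 · 4/21 = 1/21, 3/16 · 6/35 = 9/280, 1/8 · 1/21 = 1/168, 1/4 · 0 = 0; these sum to 9/80.
Hence P(r = 2 | data) = (1/21) / (9/80) = 80/189.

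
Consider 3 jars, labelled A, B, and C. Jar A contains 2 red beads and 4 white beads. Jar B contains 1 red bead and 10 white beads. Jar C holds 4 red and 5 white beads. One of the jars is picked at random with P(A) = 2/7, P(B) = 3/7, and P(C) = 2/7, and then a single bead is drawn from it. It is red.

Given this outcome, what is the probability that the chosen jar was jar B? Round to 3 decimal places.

For each hypothesis, P(data | H) works out to: P(data | jar A) = (2/6) = 1/3; P(data | jar B) = (1/11) = 1/11; P(data | jar C) = (4/9) = 4/9.
Weighting by the prior gives 2/7 · 1/3 = 2/21, 3/7 · 1/11 = 3/77, 2/7 · 4/9 = 8/63; these sum to 181/693.
By Bayes' rule, P(jar B | data) = (3/77) / (181/693) = 27/181.

0.149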